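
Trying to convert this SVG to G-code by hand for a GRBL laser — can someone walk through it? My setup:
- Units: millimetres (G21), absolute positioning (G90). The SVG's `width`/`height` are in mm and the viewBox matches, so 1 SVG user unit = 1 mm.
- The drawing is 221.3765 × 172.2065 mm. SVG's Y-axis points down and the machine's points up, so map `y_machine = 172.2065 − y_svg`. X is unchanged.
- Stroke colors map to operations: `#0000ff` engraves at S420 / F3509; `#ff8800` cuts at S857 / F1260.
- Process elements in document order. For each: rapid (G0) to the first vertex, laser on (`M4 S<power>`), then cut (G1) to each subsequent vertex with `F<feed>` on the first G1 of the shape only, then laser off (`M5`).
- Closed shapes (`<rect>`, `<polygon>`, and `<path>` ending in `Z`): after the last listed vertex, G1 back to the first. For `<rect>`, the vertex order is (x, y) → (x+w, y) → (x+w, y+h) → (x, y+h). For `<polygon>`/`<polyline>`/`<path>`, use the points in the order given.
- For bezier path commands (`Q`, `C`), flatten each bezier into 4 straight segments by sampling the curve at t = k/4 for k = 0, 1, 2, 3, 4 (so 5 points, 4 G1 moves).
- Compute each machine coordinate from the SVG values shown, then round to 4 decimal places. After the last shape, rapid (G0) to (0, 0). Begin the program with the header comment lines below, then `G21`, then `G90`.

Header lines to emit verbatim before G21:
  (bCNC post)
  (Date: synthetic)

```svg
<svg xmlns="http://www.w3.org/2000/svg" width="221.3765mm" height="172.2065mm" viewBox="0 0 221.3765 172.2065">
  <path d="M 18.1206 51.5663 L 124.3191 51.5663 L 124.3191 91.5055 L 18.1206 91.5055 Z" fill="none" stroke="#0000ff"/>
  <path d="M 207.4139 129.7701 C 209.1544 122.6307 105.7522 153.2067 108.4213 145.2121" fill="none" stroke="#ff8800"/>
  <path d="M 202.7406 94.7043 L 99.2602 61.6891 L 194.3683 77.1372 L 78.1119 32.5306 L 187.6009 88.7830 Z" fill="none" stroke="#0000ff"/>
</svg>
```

(bCNC post)
(Date: synthetic)
G21
G90
G0 X18.1206 Y120.6402
M4 S420
G1 X124.3191 Y120.6402 F3509
G1 X124.3191 Y80.7010
G1 X18.1206 Y80.7010
G1 X18.1206 Y120.6402
M5
G0 X207.4139 Y42.4364
M4 S857
G1 X192.3052 Y41.9113 F1260
G1 X157.5694 Y34.3947
G1 X123.0076 Y27.0385
G1 X108.4213 Y26.9944
M5
G0 X202.7406 Y77.5022
M4 S420
G1 X99.2602 Y110.5174 F3509
G1 X194.3683 Y95.0693
G1 X78.1119 Y139.6759
G1 X187.6009 Y83.4235
G1 X202.7406 Y77.5022
M5
G0 X0.0000 Y0.0000

1 u = 1 mm; y_m = 172.2065 − y.

[1] `<path>` rectangle, #0000ff→engrave S420 F3509: (18.1206,120.6402) → (124.3191,120.6402) → (124.3191,80.7010) → (18.1206,80.7010) → (18.1206,120.6402) (closed)

[2] `<path>` cubic bezier, #ff8800→cut S857 F1260: (207.4139,42.4364) → (192.3052,41.9113) → (157.5694,34.3947) → (123.0076,27.0385) → (108.4213,26.9944)

[3] `<path>` closed polygon, #0000ff→engrave S420 F3509: (202.7406,77.5022) → (99.2602,110.5174) → (194.3683,95.0693) → (78.1119,139.6759) → (187.6009,83.4235) → (202.7406,77.5022) (closed)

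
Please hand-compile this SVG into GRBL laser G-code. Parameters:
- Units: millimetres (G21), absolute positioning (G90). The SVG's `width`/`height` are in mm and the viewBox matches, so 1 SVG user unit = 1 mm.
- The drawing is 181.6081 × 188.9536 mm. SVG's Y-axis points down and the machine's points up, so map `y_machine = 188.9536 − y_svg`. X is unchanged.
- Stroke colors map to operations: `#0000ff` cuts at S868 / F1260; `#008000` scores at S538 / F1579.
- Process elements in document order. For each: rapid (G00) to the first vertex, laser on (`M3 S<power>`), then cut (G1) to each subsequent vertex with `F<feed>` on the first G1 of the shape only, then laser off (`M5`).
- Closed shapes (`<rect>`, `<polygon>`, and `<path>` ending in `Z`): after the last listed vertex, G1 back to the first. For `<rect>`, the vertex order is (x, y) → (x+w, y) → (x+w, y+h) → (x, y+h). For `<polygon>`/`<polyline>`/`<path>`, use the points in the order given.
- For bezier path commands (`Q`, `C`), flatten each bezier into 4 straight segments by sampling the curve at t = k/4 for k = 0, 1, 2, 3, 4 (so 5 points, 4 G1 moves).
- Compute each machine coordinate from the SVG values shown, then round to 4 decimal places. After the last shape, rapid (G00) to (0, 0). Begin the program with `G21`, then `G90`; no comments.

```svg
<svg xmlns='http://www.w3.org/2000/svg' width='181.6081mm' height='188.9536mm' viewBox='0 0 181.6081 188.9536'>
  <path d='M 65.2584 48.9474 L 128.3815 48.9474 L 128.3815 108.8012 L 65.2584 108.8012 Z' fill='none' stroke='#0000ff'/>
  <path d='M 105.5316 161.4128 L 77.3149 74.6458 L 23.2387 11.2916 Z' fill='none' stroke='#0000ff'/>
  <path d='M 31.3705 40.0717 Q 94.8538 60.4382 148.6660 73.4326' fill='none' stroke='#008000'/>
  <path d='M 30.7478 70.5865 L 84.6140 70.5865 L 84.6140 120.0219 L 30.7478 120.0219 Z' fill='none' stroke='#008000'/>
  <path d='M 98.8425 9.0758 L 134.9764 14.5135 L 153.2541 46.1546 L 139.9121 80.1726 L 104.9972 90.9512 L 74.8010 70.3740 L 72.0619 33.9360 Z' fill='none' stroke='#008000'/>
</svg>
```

viewBox `0 0 181.6081 188.9536` with mm width/height → 1 unit = 1 mm. Flip: y_m = 188.9536 − y_svg.

**Shape 1** — `<path>` rectangle, stroke `#0000ff` → cut (S868, F1260). Machine vertices: (65.2584,140.0062) → (128.3815,140.0062) → (128.3815,80.1524) → (65.2584,80.1524) → (65.2584,140.0062). Closed: final G1 returns to the first vertex.

**Shape 2** — `<path>` closed polygon, stroke `#0000ff` → cut (S868, F1260). Machine vertices: (105.5316,27.5408) → (77.3149,114.3078) → (23.2387,177.6620) → (105.5316,27.5408). Closed: final G1 returns to the first vertex.

**Shape 3** — `<path>` quadratic bezier, stroke `#008000` → score (S538, F1579). Control points (SVG): P0=(31.3705,40.0717), P1=(94.8538,60.4382), P2=(148.6660,73.4326); sampled at t=k/4. Machine vertices: (31.3705,148.8819) → (62.5077,139.1594) → (92.4360,130.3584) → (121.1555,122.4790) → (148.6660,115.5210). Open path.

**Shape 4** — `<path>` rectangle, stroke `#008000` → score (S538, F1579). Machine vertices: (30.7478,118.3671) → (84.6140,118.3671) → (84.6140,68.9317) → (30.7478,68.9317) → (30.7478,118.3671). Closed: final G1 returns to the first vertex.

**Shape 5** — `<path>` regular polygon, stroke `#008000` → score (S538, F1579). Machine vertices: (98.8425,179.8778) → (134.9764,174.4401) → (153.2541,142.7990) → (139.9121,108.7810) → (104.9972,98.0024) → (74.8010,118.5796) → (72.0619,155.0176) → (98.8425,179.8778). Closed: final G1 returns to the first vertex.

G21
G90
G00 X65.2584 Y140.0062
M3 S868
G1 X128.3815 Y140.0062 F1260
G1 X128.3815 Y80.1524
G1 X65.2584 Y80.1524
G1 X65.2584 Y140.0062
M5
G00 X105.5316 Y27.5408
M3 S868
G1 X77.3149 Y114.3078 F1260
G1 X23.2387 Y177.6620
G1 X105.5316 Y27.5408
M5
G00 X31.3705 Y148.8819
M3 S538
G1 X62.5077 Y139.1594 F1579
G1 X92.4360 Y130.3584
G1 X121.1555 Y122.4790
G1 X148.6660 Y115.5210
M5
G00 X30.7478 Y118.3671
M3 S538
G1 X84.6140 Y118.3671 F1579
G1 X84.6140 Y68.9317
G1 X30.7478 Y68.9317
G1 X30.7478 Y118.3671
M5
G00 X98.8425 Y179.8778
M3 S538
G1 X134.9764 Y174.4401 F1579
G1 X153.2541 Y142.7990
G1 X139.9121 Y108.7810
G1 X104.9972 Y98.0024
G1 X74.8010 Y118.5796
G1 X72.0619 Y155.0176
G1 X98.8425 Y179.8778
M5
G00 X0.0000 Y0.0000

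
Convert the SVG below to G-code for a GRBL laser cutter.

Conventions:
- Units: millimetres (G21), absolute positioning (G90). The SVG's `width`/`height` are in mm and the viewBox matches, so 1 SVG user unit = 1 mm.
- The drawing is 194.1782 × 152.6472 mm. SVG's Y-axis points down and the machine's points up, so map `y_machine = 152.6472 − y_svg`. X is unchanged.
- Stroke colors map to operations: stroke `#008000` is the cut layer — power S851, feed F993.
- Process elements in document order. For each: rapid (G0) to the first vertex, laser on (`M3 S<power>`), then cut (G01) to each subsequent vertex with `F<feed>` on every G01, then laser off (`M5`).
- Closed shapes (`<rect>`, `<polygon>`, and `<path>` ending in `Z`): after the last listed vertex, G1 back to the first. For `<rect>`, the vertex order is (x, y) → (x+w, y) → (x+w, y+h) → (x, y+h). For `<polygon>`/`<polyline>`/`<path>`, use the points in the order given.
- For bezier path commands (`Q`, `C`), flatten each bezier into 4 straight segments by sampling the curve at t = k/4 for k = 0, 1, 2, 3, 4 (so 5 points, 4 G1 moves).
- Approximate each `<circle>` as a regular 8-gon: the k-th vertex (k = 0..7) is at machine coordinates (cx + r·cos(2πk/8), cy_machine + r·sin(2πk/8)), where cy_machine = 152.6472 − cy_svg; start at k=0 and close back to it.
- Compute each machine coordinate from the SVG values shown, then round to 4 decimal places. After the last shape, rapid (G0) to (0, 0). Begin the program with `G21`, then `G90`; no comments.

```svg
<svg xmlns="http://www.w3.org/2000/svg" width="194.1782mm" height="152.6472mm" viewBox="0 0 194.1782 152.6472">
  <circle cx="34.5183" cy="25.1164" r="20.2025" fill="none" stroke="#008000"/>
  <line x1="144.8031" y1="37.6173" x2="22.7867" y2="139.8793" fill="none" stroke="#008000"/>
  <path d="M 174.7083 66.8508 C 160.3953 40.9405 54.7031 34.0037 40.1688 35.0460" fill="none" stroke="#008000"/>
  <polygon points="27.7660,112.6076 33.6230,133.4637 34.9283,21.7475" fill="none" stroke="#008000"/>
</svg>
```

G21
G90
G0 X54.7208 Y127.5308
M3 S851
G01 X48.8036 Y141.8161 F993
G01 X34.5183 Y147.7333 F993
G01 X20.2330 Y141.8161 F993
G01 X14.3158 Y127.5308 F993
G01 X20.2330 Y113.2455 F993
G01 X34.5183 Y107.3283 F993
G01 X48.8036 Y113.2455 F993
G01 X54.7208 Y127.5308 F993
M5
G0 X144.8031 Y115.0299
M3 S851
G01 X22.7867 Y12.7679 F993
M5
G0 X174.7083 Y85.7964
M3 S851
G01 X149.6921 Y101.8434 F993
G01 X107.5215 Y111.8060 F993
G01 X65.3095 Y116.7151 F993
G01 X40.1688 Y117.6012 F993
M5
G0 X27.7660 Y40.0396
M3 S851
G01 X33.6230 Y19.1835 F993
G01 X34.9283 Y130.8997 F993
G01 X27.7660 Y40.0396 F993
M5
G0 X0.0000 Y0.0000

Since the viewBox matches the mm dimensions, user units are millimetres directly. The only transform is the Y-flip y_m = 152.6472 − y_svg.

Shape 1 is a circle drawn with `<circle>`. Its stroke #008000 means cut at S851, F993. After flipping Y the toolpath is (54.7208,127.5308) → (48.8036,141.8161) → (34.5183,147.7333) → (20.2330,141.8161) → (14.3158,127.5308) → (20.2330,113.2455) → (34.5183,107.3283) → (48.8036,113.2455) → (54.7208,127.5308), returning to the start.

Shape 2 is a line segment drawn with `<line>`. Its stroke #008000 means cut at S851, F993. After flipping Y the toolpath is (144.8031,115.0299) → (22.7867,12.7679).

Shape 3 is a cubic bezier drawn with `<path>`. Its stroke #008000 means cut at S851, F993. After flipping Y the toolpath is (174.7083,85.7964) → (149.6921,101.8434) → (107.5215,111.8060) → (65.3095,116.7151) → (40.1688,117.6012).

Shape 4 is a closed polygon drawn with `<polygon>`. Its stroke #008000 means cut at S851, F993. After flipping Y the toolpath is (27.7660,40.0396) → (33.6230,19.1835) → (34.9283,130.8997) → (27.7660,40.0396), returning to the start.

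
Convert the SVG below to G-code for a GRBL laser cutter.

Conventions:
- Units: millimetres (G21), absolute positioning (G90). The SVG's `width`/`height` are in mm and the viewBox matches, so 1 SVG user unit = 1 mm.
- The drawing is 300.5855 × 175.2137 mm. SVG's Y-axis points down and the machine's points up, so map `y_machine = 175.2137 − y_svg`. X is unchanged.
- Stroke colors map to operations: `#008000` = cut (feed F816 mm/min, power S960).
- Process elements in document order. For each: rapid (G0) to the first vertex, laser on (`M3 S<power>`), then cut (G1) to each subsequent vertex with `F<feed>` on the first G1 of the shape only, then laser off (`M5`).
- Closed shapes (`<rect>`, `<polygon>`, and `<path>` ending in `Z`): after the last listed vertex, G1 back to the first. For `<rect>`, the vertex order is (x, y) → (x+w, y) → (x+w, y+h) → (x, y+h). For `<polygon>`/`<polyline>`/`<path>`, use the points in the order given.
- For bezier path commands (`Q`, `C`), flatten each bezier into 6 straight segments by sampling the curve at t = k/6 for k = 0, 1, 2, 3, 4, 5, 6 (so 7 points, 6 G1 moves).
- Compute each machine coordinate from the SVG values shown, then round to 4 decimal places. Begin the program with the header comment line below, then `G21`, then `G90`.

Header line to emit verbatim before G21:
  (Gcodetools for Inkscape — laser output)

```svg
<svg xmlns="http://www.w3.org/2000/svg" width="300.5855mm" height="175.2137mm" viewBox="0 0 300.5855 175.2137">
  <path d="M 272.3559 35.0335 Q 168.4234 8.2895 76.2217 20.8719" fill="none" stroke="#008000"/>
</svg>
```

(Gcodetools for Inkscape — laser output)
G21
G90
G0 X272.3559 Y140.1802
M3 S960
G1 X238.0376 Y148.0025 F816
G1 X204.3710 Y153.6399
G1 X171.3561 Y157.0926
G1 X138.9929 Y158.3605
G1 X107.2815 Y157.4435
G1 X76.2217 Y154.3418
M5

Since the viewBox matches the mm dimensions, user units are millimetres directly. The only transform is the Y-flip y_m = 175.2137 − y_svg.

Shape 1 is a quadratic bezier drawn with `<path>`. Its stroke #008000 means cut at S960, F816. After flipping Y the toolpath is (272.3559,140.1802) → (238.0376,148.0025) → (204.3710,153.6399) → (171.3561,157.0926) → (138.9929,158.3605) → (107.2815,157.4435) → (76.2217,154.3418).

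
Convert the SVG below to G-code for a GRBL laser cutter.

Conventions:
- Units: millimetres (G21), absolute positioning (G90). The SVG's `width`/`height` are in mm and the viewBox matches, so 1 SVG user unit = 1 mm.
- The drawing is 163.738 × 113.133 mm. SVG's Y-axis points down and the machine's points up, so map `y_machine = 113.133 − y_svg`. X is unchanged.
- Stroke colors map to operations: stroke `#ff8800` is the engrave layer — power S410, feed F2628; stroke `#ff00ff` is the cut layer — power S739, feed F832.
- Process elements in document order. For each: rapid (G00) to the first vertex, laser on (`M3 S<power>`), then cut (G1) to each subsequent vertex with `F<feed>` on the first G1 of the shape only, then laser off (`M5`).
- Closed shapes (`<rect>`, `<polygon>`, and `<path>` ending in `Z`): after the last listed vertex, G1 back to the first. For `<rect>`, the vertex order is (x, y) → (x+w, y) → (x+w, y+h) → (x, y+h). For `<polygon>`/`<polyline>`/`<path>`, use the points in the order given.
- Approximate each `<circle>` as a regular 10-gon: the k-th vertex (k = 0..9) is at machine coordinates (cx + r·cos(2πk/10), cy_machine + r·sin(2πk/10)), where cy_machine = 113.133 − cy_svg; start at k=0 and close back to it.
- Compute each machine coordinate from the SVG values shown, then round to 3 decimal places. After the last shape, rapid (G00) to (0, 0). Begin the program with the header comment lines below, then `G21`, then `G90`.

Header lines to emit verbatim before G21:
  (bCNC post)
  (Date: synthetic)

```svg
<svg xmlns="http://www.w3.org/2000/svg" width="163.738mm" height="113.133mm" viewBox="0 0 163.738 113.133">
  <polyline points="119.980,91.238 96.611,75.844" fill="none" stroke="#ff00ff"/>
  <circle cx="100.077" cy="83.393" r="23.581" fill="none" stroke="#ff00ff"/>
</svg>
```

(bCNC post)
(Date: synthetic)
G21
G90
G00 X119.980 Y21.895
M3 S739
G1 X96.611 Y37.289 F832
M5
G00 X123.658 Y29.740
M3 S739
G1 X119.154 Y43.601 F832
G1 X107.364 Y52.167
G1 X92.790 Y52.167
G1 X81.000 Y43.601
G1 X76.496 Y29.740
G1 X81.000 Y15.879
G1 X92.790 Y7.313
G1 X107.364 Y7.313
G1 X119.154 Y15.879
G1 X123.658 Y29.740
M5
G00 X0.000 Y0.000

viewBox `0 0 163.738 113.133` with mm width/height → 1 unit = 1 mm. Flip: y_m = 113.133 − y_svg.

**Shape 1** — `<polyline>` line segment, stroke `#ff00ff` → cut (S739, F832). Machine vertices: (119.980,21.895) → (96.611,37.289). Open path.

**Shape 2** — `<circle>` circle, stroke `#ff00ff` → cut (S739, F832). Machine vertices: (123.658,29.740) → (119.154,43.601) → (107.364,52.167) → (92.790,52.167) → (81.000,43.601) → (76.496,29.740) → (81.000,15.879) → (92.790,7.313) → (107.364,7.313) → (119.154,15.879) → (123.658,29.740). Closed: final G1 returns to the first vertex.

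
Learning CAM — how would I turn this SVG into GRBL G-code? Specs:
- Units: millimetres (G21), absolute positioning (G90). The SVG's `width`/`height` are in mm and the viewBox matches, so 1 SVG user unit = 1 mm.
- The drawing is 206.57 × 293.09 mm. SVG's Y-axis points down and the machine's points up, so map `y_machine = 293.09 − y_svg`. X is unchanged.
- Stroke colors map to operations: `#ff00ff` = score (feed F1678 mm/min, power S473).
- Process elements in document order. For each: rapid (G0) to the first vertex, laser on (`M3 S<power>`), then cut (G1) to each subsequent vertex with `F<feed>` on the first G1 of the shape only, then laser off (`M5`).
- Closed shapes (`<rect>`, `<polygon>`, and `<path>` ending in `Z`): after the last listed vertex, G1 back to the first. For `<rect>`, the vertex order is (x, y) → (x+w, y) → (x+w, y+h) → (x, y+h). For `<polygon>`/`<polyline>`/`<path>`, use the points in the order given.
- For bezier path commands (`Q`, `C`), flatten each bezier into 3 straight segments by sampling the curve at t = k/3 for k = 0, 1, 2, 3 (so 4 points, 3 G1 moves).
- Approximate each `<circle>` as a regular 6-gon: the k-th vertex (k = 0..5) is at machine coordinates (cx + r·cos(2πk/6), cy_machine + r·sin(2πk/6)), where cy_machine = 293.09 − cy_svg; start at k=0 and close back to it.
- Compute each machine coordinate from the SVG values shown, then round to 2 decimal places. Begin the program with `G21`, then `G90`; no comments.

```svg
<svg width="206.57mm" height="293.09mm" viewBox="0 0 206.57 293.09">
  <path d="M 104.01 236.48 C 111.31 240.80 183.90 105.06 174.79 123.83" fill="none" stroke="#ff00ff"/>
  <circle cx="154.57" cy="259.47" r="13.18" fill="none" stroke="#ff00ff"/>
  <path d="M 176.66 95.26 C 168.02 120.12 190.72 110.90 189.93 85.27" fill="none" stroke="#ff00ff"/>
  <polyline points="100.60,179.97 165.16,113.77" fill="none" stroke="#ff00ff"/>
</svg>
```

G21
G90
G0 X104.01 Y56.61
M3 S473
G1 X127.63 Y88.07 F1678
G1 X162.11 Y147.44
G1 X174.79 Y169.26
M5
G0 X167.75 Y33.62
M3 S473
G1 X161.16 Y45.03 F1678
G1 X147.98 Y45.03
G1 X141.39 Y33.62
G1 X147.98 Y22.21
G1 X161.16 Y22.21
G1 X167.75 Y33.62
M5
G0 X176.66 Y197.83
M3 S473
G1 X176.44 Y183.68 F1678
G1 X184.92 Y188.31
G1 X189.93 Y207.82
M5
G0 X100.60 Y113.12
M3 S473
G1 X165.16 Y179.32 F1678
M5

viewBox `0 0 206.57 293.09` with mm width/height → 1 unit = 1 mm. Flip: y_m = 293.09 − y_svg.

**Shape 1** — `<path>` cubic bezier, stroke `#ff00ff` → score (S473, F1678). Control points (SVG): P0=(104.01,236.48), P1=(111.31,240.80), P2=(183.90,105.06), P3=(174.79,123.83); sampled at t=k/3. Machine vertices: (104.01,56.61) → (127.63,88.07) → (162.11,147.44) → (174.79,169.26). Open path.

**Shape 2** — `<circle>` circle, stroke `#ff00ff` → score (S473, F1678). Machine vertices: (167.75,33.62) → (161.16,45.03) → (147.98,45.03) → (141.39,33.62) → (147.98,22.21) → (161.16,22.21) → (167.75,33.62). Closed: final G1 returns to the first vertex.

**Shape 3** — `<path>` cubic bezier, stroke `#ff00ff` → score (S473, F1678). Control points (SVG): P0=(176.66,95.26), P1=(168.02,120.12), P2=(190.72,110.90), P3=(189.93,85.27); sampled at t=k/3. Machine vertices: (176.66,197.83) → (176.44,183.68) → (184.92,188.31) → (189.93,207.82). Open path.

**Shape 4** — `<polyline>` line segment, stroke `#ff00ff` → score (S473, F1678). Machine vertices: (100.60,113.12) → (165.16,179.32). Open path.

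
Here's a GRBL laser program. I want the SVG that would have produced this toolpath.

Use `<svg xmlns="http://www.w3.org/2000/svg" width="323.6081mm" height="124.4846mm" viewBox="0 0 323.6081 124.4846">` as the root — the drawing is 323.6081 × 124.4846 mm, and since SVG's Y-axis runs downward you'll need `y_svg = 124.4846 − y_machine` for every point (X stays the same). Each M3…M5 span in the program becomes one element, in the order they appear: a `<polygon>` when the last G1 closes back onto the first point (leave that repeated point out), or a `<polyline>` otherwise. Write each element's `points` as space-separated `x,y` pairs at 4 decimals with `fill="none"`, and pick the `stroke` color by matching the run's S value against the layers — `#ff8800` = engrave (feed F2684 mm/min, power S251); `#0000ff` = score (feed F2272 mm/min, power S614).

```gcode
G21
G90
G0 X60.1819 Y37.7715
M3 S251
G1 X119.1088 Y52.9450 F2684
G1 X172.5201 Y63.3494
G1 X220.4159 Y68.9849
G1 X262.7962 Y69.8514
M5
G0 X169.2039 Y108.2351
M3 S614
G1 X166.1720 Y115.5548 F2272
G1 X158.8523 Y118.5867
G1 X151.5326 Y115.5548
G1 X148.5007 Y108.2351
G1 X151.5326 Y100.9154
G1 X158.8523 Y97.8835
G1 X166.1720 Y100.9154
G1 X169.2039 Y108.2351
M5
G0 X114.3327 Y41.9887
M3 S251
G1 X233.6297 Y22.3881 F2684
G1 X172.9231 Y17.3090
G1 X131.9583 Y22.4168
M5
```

<svg xmlns="http://www.w3.org/2000/svg" width="323.6081mm" height="124.4846mm" viewBox="0 0 323.6081 124.4846">
  <polyline points="60.1819,86.7131 119.1088,71.5396 172.5201,61.1352 220.4159,55.4997 262.7962,54.6332" fill="none" stroke="#ff8800"/>
  <polygon points="169.2039,16.2495 166.1720,8.9298 158.8523,5.8979 151.5326,8.9298 148.5007,16.2495 151.5326,23.5692 158.8523,26.6011 166.1720,23.5692" fill="none" stroke="#0000ff"/>
  <polyline points="114.3327,82.4959 233.6297,102.0965 172.9231,107.1756 131.9583,102.0678" fill="none" stroke="#ff8800"/>
</svg>

Each laser-on run becomes one SVG element. Flip Y back into SVG space with y_svg = 124.4846 − y_machine.

Run 1: S251 ⇒ engrave layer `#ff8800`. The run is open, so emit a `<polyline>` with points (Y-flipped): 60.1819,86.7131 119.1088,71.5396 172.5201,61.1352 220.4159,55.4997 262.7962,54.6332.

Run 2: the run's S614 means `#0000ff` (score). The run returns to its start, so emit a `<polygon>` with points (Y-flipped): 169.2039,16.2495 166.1720,8.9298 158.8523,5.8979 151.5326,8.9298 148.5007,16.2495 151.5326,23.5692 158.8523,26.6011 166.1720,23.5692.

Run 3: S251 ⇒ engrave layer `#ff8800`. The run is open, so emit a `<polyline>` with points (Y-flipped): 114.3327,82.4959 233.6297,102.0965 172.9231,107.1756 131.9583,102.0678.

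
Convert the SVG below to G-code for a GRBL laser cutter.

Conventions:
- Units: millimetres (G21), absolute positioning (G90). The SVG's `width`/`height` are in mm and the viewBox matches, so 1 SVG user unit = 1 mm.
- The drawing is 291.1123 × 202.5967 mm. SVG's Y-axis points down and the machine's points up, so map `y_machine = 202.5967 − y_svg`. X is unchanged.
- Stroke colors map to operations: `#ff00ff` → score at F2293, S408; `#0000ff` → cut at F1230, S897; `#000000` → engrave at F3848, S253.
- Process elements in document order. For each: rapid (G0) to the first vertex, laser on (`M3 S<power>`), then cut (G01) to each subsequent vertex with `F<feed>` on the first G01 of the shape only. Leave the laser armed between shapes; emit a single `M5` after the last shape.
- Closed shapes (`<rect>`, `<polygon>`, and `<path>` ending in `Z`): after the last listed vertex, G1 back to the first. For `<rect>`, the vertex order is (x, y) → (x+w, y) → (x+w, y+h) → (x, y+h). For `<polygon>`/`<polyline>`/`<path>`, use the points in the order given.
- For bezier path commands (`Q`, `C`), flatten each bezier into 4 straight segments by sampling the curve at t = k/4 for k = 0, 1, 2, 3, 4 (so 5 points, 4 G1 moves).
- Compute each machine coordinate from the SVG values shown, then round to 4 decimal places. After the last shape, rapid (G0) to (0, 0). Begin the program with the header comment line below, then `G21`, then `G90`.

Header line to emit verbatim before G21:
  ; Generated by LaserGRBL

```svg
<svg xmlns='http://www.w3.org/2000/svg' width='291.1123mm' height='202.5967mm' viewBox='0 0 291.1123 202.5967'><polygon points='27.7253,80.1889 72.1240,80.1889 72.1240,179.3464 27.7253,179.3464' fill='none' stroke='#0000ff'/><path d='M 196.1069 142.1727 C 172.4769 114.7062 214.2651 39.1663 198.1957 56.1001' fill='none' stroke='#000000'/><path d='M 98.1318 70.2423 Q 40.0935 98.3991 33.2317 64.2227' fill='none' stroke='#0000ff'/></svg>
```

1 u = 1 mm; y_m = 202.5967 − y.

[1] `<polygon>` rectangle, #0000ff→cut S897 F1230: (27.7253,122.4078) → (72.1240,122.4078) → (72.1240,23.2503) → (27.7253,23.2503) → (27.7253,122.4078) (closed)

[2] `<path>` cubic bezier, #000000→engrave S253 F3848: (196.1069,60.4240) → (188.7241,87.8416) → (194.3161,120.1104) → (201.3256,144.0542) → (198.1957,146.4966)

[3] `<path>` quadratic bezier, #0000ff→cut S897 F1230: (98.1318,132.3544) → (72.3112,122.1718) → (52.8876,119.7809) → (39.8611,125.1816) → (33.2317,138.3740)

; Generated by LaserGRBL
G21
G90
G0 X27.7253 Y122.4078
M3 S897
G01 X72.1240 Y122.4078 F1230
G01 X72.1240 Y23.2503
G01 X27.7253 Y23.2503
G01 X27.7253 Y122.4078
G0 X196.1069 Y60.4240
M3 S253
G01 X188.7241 Y87.8416 F3848
G01 X194.3161 Y120.1104
G01 X201.3256 Y144.0542
G01 X198.1957 Y146.4966
G0 X98.1318 Y132.3544
M3 S897
G01 X72.3112 Y122.1718 F1230
G01 X52.8876 Y119.7809
G01 X39.8611 Y125.1816
G01 X33.2317 Y138.3740
M5
G0 X0.0000 Y0.0000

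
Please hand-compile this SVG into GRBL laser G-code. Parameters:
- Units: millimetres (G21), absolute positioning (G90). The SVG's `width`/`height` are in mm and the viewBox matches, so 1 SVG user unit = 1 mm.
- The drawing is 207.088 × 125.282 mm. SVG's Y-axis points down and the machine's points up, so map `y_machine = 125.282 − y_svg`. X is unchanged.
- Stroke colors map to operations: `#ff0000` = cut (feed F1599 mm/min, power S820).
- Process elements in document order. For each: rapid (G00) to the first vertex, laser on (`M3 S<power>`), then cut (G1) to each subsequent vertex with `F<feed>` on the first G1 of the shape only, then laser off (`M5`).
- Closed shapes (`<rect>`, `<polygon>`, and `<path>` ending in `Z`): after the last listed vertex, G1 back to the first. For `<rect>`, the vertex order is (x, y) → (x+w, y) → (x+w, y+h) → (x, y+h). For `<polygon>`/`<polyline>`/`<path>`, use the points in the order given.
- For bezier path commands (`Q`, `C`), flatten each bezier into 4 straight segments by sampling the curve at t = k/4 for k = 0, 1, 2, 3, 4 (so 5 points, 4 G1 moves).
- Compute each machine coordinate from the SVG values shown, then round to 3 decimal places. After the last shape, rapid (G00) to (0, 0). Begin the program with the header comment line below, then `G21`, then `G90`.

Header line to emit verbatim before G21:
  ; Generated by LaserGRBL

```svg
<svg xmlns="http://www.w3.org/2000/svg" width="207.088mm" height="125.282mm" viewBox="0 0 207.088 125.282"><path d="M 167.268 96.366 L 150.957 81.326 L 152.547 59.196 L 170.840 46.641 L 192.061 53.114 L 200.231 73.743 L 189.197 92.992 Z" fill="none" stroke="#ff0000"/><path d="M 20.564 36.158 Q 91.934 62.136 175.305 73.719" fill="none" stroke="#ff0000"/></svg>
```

; Generated by LaserGRBL
G21
G90
G00 X167.268 Y28.916
M3 S820
G1 X150.957 Y43.956 F1599
G1 X152.547 Y66.086
G1 X170.840 Y78.641
G1 X192.061 Y72.168
G1 X200.231 Y51.539
G1 X189.197 Y32.290
G1 X167.268 Y28.916
M5
G00 X20.564 Y89.124
M3 S820
G1 X56.999 Y77.035 F1599
G1 X94.934 Y66.745
G1 X134.370 Y58.254
G1 X175.305 Y51.563
M5
G00 X0.000 Y0.000

1 u = 1 mm; y_m = 125.282 − y.

[1] `<path>` regular polygon, #ff0000→cut S820 F1599: (167.268,28.916) → (150.957,43.956) → (152.547,66.086) → (170.840,78.641) → (192.061,72.168) → (200.231,51.539) → (189.197,32.290) → (167.268,28.916) (closed)

[2] `<path>` quadratic bezier, #ff0000→cut S820 F1599: (20.564,89.124) → (56.999,77.035) → (94.934,66.745) → (134.370,58.254) → (175.305,51.563)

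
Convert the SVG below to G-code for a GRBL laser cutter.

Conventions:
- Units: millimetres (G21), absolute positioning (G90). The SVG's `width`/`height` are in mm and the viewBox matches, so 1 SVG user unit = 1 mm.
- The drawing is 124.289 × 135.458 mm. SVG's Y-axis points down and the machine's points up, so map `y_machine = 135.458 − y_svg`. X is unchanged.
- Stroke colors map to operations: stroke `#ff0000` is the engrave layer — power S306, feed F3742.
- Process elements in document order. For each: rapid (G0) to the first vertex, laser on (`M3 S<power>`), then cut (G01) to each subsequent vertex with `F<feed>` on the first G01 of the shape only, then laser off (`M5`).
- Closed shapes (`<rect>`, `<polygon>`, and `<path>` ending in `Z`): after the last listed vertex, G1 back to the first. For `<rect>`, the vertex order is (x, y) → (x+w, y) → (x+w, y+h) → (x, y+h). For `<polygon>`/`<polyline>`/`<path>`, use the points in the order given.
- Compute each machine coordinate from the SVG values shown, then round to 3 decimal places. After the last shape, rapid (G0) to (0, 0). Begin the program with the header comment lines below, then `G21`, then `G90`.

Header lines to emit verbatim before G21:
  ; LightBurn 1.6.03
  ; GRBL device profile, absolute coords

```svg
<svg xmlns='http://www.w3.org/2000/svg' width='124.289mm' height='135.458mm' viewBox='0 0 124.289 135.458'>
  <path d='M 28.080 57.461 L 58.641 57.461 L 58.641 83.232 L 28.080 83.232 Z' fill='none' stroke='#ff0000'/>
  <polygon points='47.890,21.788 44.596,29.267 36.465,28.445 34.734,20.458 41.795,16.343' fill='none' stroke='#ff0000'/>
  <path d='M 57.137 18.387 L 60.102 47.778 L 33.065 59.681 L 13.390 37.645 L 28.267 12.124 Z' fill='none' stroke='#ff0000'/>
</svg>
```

1 u = 1 mm; y_m = 135.458 − y.

[1] `<path>` rectangle, #ff0000→engrave S306 F3742: (28.080,77.997) → (58.641,77.997) → (58.641,52.226) → (28.080,52.226) → (28.080,77.997) (closed)

[2] `<polygon>` regular polygon, #ff0000→engrave S306 F3742: (47.890,113.670) → (44.596,106.191) → (36.465,107.013) → (34.734,115.000) → (41.795,119.115) → (47.890,113.670) (closed)

[3] `<path>` regular polygon, #ff0000→engrave S306 F3742: (57.137,117.071) → (60.102,87.680) → (33.065,75.777) → (13.390,97.813) → (28.267,123.334) → (57.137,117.071) (closed)

; LightBurn 1.6.03
; GRBL device profile, absolute coords
G21
G90
G0 X28.080 Y77.997
M3 S306
G01 X58.641 Y77.997 F3742
G01 X58.641 Y52.226
G01 X28.080 Y52.226
G01 X28.080 Y77.997
M5
G0 X47.890 Y113.670
M3 S306
G01 X44.596 Y106.191 F3742
G01 X36.465 Y107.013
G01 X34.734 Y115.000
G01 X41.795 Y119.115
G01 X47.890 Y113.670
M5
G0 X57.137 Y117.071
M3 S306
G01 X60.102 Y87.680 F3742
G01 X33.065 Y75.777
G01 X13.390 Y97.813
G01 X28.267 Y123.334
G01 X57.137 Y117.071
M5
G0 X0.000 Y0.000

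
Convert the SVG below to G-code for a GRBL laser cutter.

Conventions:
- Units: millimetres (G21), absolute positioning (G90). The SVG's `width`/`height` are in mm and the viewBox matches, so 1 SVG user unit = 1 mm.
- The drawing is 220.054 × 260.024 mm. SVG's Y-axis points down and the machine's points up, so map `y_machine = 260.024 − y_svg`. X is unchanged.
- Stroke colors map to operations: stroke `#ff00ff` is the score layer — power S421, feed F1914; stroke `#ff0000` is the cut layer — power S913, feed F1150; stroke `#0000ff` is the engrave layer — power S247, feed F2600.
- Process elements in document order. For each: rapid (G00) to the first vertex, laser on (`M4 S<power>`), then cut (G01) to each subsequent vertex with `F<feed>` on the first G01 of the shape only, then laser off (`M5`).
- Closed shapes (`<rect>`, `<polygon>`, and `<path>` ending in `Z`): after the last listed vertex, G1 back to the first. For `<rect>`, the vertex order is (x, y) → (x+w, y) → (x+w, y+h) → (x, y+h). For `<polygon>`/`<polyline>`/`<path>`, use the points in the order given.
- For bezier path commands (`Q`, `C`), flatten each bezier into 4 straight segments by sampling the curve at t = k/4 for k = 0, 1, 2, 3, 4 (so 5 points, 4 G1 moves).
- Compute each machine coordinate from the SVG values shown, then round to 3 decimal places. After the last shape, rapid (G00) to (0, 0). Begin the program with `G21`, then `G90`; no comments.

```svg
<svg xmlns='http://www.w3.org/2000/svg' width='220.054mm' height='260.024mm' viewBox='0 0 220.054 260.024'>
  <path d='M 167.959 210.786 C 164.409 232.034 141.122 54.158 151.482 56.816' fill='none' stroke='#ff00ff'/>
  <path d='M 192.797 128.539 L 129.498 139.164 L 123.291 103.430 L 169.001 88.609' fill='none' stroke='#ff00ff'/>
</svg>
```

1 u = 1 mm; y_m = 260.024 − y.

[1] `<path>` cubic bezier, #ff00ff→score S421 F1914: (167.959,49.238) → (162.430,64.706) → (154.504,119.252) → (149.187,177.284) → (151.482,203.208)

[2] `<path>` open polyline, #ff00ff→score S421 F1914: (192.797,131.485) → (129.498,120.860) → (123.291,156.594) → (169.001,171.415)

G21
G90
G00 X167.959 Y49.238
M4 S421
G01 X162.430 Y64.706 F1914
G01 X154.504 Y119.252
G01 X149.187 Y177.284
G01 X151.482 Y203.208
M5
G00 X192.797 Y131.485
M4 S421
G01 X129.498 Y120.860 F1914
G01 X123.291 Y156.594
G01 X169.001 Y171.415
M5
G00 X0.000 Y0.000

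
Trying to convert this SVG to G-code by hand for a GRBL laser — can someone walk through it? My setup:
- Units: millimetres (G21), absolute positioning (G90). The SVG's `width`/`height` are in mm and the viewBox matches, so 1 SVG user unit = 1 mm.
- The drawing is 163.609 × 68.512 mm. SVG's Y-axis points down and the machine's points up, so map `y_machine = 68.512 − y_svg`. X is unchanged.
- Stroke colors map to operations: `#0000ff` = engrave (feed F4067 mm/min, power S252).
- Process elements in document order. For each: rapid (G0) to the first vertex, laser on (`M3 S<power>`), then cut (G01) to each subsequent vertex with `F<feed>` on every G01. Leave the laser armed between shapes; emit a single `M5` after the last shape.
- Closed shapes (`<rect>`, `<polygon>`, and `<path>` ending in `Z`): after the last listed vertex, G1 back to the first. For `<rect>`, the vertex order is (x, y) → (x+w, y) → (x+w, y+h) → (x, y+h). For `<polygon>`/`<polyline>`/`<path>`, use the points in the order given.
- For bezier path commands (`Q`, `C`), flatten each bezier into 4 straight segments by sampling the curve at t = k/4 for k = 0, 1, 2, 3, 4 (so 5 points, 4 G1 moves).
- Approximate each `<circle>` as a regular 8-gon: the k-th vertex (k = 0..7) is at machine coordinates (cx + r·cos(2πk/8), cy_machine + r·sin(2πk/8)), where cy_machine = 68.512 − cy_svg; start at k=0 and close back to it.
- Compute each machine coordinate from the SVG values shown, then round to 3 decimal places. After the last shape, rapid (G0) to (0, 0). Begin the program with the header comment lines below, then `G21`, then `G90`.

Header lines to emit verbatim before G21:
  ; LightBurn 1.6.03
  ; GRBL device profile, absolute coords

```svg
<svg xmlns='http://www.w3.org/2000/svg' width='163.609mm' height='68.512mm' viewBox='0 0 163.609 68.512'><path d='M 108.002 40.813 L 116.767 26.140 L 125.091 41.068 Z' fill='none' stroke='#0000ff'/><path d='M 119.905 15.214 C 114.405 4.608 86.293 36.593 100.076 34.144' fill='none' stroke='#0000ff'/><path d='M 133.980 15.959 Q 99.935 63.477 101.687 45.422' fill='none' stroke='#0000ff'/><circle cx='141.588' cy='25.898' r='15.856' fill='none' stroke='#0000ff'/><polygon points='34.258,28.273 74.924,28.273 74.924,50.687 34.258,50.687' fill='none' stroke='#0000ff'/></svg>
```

Since the viewBox matches the mm dimensions, user units are millimetres directly. The only transform is the Y-flip y_m = 68.512 − y_svg.

Shape 1 is a regular polygon drawn with `<path>`. Its stroke #0000ff means engrave at S252, F4067. After flipping Y the toolpath is (108.002,27.699) → (116.767,42.372) → (125.091,27.444) → (108.002,27.699), returning to the start.

Shape 2 is a cubic bezier drawn with `<path>`. Its stroke #0000ff means engrave at S252, F4067. After flipping Y the toolpath is (119.905,53.298) → (112.548,54.470) → (102.759,46.892) → (96.586,37.784) → (100.076,34.368).

Shape 3 is a quadratic bezier drawn with `<path>`. Its stroke #0000ff means engrave at S252, F4067. After flipping Y the toolpath is (133.980,52.553) → (119.195,32.892) → (108.884,21.428) → (103.048,18.161) → (101.687,23.090).

Shape 4 is a circle drawn with `<circle>`. Its stroke #0000ff means engrave at S252, F4067. After flipping Y the toolpath is (157.444,42.614) → (152.800,53.826) → (141.588,58.470) → (130.376,53.826) → (125.732,42.614) → (130.376,31.402) → (141.588,26.758) → (152.800,31.402) → (157.444,42.614), returning to the start.

Shape 5 is a rectangle drawn with `<polygon>`. Its stroke #0000ff means engrave at S252, F4067. After flipping Y the toolpath is (34.258,40.239) → (74.924,40.239) → (74.924,17.825) → (34.258,17.825) → (34.258,40.239), returning to the start.

; LightBurn 1.6.03
; GRBL device profile, absolute coords
G21
G90
G0 X108.002 Y27.699
M3 S252
G01 X116.767 Y42.372 F4067
G01 X125.091 Y27.444 F4067
G01 X108.002 Y27.699 F4067
G0 X119.905 Y53.298
M3 S252
G01 X112.548 Y54.470 F4067
G01 X102.759 Y46.892 F4067
G01 X96.586 Y37.784 F4067
G01 X100.076 Y34.368 F4067
G0 X133.980 Y52.553
M3 S252
G01 X119.195 Y32.892 F4067
G01 X108.884 Y21.428 F4067
G01 X103.048 Y18.161 F4067
G01 X101.687 Y23.090 F4067
G0 X157.444 Y42.614
M3 S252
G01 X152.800 Y53.826 F4067
G01 X141.588 Y58.470 F4067
G01 X130.376 Y53.826 F4067
G01 X125.732 Y42.614 F4067
G01 X130.376 Y31.402 F4067
G01 X141.588 Y26.758 F4067
G01 X152.800 Y31.402 F4067
G01 X157.444 Y42.614 F4067
G0 X34.258 Y40.239
M3 S252
G01 X74.924 Y40.239 F4067
G01 X74.924 Y17.825 F4067
G01 X34.258 Y17.825 F4067
G01 X34.258 Y40.239 F4067
M5
G0 X0.000 Y0.000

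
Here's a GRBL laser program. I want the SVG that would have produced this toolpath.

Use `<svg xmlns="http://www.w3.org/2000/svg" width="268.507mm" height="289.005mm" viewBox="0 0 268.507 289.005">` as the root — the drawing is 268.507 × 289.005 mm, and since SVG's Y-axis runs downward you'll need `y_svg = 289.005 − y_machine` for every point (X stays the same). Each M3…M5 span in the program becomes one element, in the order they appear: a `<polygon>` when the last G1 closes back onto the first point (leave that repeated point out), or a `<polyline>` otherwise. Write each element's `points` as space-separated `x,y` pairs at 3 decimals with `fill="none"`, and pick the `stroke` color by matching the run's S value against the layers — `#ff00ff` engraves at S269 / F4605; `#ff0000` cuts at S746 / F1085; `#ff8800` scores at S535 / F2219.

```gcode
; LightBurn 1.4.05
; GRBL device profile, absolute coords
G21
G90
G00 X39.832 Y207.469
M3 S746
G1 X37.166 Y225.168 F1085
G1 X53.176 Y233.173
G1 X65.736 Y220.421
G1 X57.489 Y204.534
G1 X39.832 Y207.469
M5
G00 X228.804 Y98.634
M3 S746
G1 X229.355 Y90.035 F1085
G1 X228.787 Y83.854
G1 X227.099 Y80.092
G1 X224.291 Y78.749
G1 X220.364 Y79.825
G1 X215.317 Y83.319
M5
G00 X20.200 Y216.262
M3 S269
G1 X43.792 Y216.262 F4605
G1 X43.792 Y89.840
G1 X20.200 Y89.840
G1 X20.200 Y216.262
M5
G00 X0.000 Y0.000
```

<svg xmlns="http://www.w3.org/2000/svg" width="268.507mm" height="289.005mm" viewBox="0 0 268.507 289.005">
  <polygon points="39.832,81.536 37.166,63.837 53.176,55.832 65.736,68.584 57.489,84.471" fill="none" stroke="#ff0000"/>
  <polyline points="228.804,190.371 229.355,198.970 228.787,205.151 227.099,208.913 224.291,210.256 220.364,209.180 215.317,205.686" fill="none" stroke="#ff0000"/>
  <polygon points="20.200,72.743 43.792,72.743 43.792,199.165 20.200,199.165" fill="none" stroke="#ff00ff"/>
</svg>

Machine Y-up, SVG Y-down with viewBox height 289.005, so y_svg = 289.005 − y_machine; X carries over.

Run 1: S746 ⇒ cut layer `#ff0000`. The run returns to its start, so emit a `<polygon>` with points (Y-flipped): 39.832,81.536 37.166,63.837 53.176,55.832 65.736,68.584 57.489,84.471.

Run 2: power S746 maps to stroke `#ff0000` (cut). The run is open, so emit a `<polyline>` with points (Y-flipped): 228.804,190.371 229.355,198.970 228.787,205.151 227.099,208.913 224.291,210.256 220.364,209.180 215.317,205.686.

Run 3: power S269 maps to stroke `#ff00ff` (engrave). The run returns to its start, so emit a `<polygon>` with points (Y-flipped): 20.200,72.743 43.792,72.743 43.792,199.165 20.200,199.165.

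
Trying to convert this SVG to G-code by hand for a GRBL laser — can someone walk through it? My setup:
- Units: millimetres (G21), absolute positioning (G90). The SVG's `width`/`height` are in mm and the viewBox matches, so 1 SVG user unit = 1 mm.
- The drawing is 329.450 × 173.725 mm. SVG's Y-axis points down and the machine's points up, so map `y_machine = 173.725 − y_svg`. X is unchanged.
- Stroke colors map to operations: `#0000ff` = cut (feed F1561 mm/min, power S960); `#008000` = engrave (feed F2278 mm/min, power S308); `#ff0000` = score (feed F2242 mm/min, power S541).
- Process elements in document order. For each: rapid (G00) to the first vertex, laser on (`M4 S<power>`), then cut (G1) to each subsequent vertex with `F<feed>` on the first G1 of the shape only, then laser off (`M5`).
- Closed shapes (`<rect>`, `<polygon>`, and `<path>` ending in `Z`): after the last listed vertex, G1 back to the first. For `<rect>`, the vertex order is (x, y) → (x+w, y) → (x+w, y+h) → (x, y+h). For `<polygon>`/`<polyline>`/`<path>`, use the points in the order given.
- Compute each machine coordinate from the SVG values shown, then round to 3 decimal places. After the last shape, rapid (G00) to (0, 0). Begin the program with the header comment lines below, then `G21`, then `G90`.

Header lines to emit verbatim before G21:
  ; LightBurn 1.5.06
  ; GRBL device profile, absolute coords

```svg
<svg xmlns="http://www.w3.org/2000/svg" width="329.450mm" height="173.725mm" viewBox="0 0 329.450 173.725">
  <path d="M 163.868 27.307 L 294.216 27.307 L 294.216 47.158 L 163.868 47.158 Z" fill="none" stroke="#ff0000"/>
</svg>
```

viewBox `0 0 329.450 173.725` with mm width/height → 1 unit = 1 mm. Flip: y_m = 173.725 − y_svg.

**Shape 1** — `<path>` rectangle, stroke `#ff0000` → score (S541, F2242). Machine vertices: (163.868,146.418) → (294.216,146.418) → (294.216,126.567) → (163.868,126.567) → (163.868,146.418). Closed: final G1 returns to the first vertex.

; LightBurn 1.5.06
; GRBL device profile, absolute coords
G21
G90
G00 X163.868 Y146.418
M4 S541
G1 X294.216 Y146.418 F2242
G1 X294.216 Y126.567
G1 X163.868 Y126.567
G1 X163.868 Y146.418
M5
G00 X0.000 Y0.000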